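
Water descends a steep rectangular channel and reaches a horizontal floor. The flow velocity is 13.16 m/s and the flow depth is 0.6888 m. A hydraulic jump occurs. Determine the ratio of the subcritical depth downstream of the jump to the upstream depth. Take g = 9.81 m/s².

Fr₁ = V₁/√(g·y₁) = 13.16/√(9.81×0.6888) = 5.063.
By Bélanger, y₂/y₁ = ½[√(1 + 8Fr₁²) − 1] = ½[√206.04 − 1] = 6.677.

y₂/y₁ = 6.677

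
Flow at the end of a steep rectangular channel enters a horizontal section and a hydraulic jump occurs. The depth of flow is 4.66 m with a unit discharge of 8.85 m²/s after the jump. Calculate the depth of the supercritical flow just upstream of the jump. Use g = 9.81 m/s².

V₂ = q/y₂ = 8.85/4.66 = 1.90 m/s; Fr₂ = V₂/√(g·y₂) = 0.281.
The Bélanger relation is symmetric: y₁/y₂ = ½[√(1 + 8Fr₂²) − 1] = ½[√1.631 − 1] = 0.139.
y₁ = 0.139 × 4.66 = 0.646 m.

y₁ = 0.646 m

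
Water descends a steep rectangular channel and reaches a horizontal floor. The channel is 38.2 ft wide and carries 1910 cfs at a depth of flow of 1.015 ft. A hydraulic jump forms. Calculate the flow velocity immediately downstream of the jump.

q = Q/b = 1910/38.2 = 50.00 ft²/s; V₁ = q/y₁ = 49.26 ft/s. Fr₁ = V₁/√(g·y₁) = 8.617.
Bélanger equation: y₂/y₁ = ½[√(1 + 8Fr₁²) − 1] = ½[√594.99 − 1] = 11.70.
y₂ = 11.70 × 1.015 = 11.87 ft.
V₂ = q/y₂ = 50.00/11.87 = 4.212 ft/s.

V₂ = 4.212 ft/s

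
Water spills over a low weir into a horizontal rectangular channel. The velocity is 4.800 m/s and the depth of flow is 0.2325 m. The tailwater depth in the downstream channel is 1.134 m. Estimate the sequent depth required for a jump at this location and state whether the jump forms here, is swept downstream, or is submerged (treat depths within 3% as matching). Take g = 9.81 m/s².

Fr₁ = V₁/√(g·y₁) = 4.800/√(9.81×0.2325) = 3.178.
Bélanger equation: y₂/y₁ = ½[√(1 + 8Fr₁²) − 1] = ½[√81.813 − 1] = 4.023.
y₂ = 4.023 × 0.2325 = 0.9352 m.
Tailwater y_tw = 1.134 m: y_tw > y₂, so the jump is submerged.

y₂ = 0.9352 m; the jump is submerged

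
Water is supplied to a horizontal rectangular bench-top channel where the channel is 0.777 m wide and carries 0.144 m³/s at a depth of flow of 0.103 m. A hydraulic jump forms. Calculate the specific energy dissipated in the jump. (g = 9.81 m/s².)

q = Q/b = 0.144/0.777 = 0.185 m²/s; V₁ = q/y₁ = 1.80 m/s. Fr₁ = V₁/√(g·y₁) = 1.79.
By Bélanger, y₂/y₁ = ½[√(1 + 8Fr₁²) − 1] = ½[√26.63 − 1] = 2.08.
y₂ = 2.08 × 0.103 = 0.214 m.
V₂ = q/y₂ = 0.185/0.214 = 0.865 m/s. E₁ = y₁ + V₁²/2g = 0.268 m; E₂ = y₂ + V₂²/2g = 0.252 m. ΔE = E₁ − E₂ = 0.0156 m.

ΔE = 0.0156 m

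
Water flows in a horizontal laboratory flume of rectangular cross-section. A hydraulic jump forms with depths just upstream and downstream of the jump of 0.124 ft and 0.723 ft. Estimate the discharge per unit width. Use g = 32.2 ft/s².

For a rectangular channel the momentum equation gives q² = ½·g·y₁·y₂·(y₁ + y₂) = ½×32.2×0.124×0.723×0.847 = 1.22.
q = √1.22 = 1.11 ft²/s.

q = 1.11 ft²/s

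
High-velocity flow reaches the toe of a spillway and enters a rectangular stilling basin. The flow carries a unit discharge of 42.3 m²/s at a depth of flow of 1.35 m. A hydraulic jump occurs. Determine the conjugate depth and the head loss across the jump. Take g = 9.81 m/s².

V₁ = q/y₁ = 42.3/1.35 = 31.3 m/s. Fr₁ = V₁/√(g·y₁) = 31.3/√(9.81×1.35) = 8.61.
By Bélanger, y₂/y₁ = ½[√(1 + 8Fr₁²) − 1] = ½[√594.1 − 1] = 11.7.
y₂ = 11.7 × 1.35 = 15.8 m.
Head loss: ΔE = (y₂ − y₁)³/(4y₁y₂) = (15.8 − 1.35)³/(4×1.35×15.8) = 3003/85.2 = 35.2 m.

y₂ = 15.8 m; ΔE = 35.2 m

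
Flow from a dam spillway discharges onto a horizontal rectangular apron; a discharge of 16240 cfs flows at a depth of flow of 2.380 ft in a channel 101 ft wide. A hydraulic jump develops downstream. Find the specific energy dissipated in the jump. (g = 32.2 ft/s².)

ΔE = 47.79 ft

q = Q/b = 16240/101 = 160.8 ft²/s; V₁ = q/y₁ = 67.56 ft/s. Fr₁ = V₁/√(g·y₁) = 7.717.
Sequent-depth ratio: y₂/y₁ = ½[√(1 + 8Fr₁²) − 1] = ½[√477.47 − 1] = 10.43.
y₂ = 10.43 × 2.380 = 24.81 ft.
V₂ = q/y₂ = 160.8/24.81 = 6.480 ft/s. E₁ = y₁ + V₁²/2g = 73.25 ft; E₂ = y₂ + V₂²/2g = 25.46 ft. ΔE = E₁ − E₂ = 47.79 ft.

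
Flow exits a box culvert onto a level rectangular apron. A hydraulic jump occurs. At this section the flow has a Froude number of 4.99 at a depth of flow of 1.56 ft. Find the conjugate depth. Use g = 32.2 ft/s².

y₂ = 10.3 ft

Fr₁ = 4.99 (given).
By Bélanger, y₂/y₁ = ½[√(1 + 8Fr₁²) − 1] = ½[√200.2 − 1] = 6.57.
y₂ = 6.57 × 1.56 = 10.3 ft.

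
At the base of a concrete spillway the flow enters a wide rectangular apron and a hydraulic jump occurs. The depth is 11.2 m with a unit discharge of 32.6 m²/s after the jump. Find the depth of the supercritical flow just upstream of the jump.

V₂ = q/y₂ = 32.6/11.2 = 2.91 m/s; Fr₂ = V₂/√(g·y₂) = 0.278.
Applying the sequent-depth relation in reverse, y₁/y₂ = ½[√(1 + 8Fr₂²) − 1] = ½[√1.617 − 1] = 0.136.
y₁ = 0.136 × 11.2 = 1.52 m.

y₁ = 1.52 m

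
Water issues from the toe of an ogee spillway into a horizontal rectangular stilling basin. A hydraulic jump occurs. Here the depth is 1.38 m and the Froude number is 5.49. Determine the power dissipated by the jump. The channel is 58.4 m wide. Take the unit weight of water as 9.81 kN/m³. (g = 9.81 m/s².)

Fr₁ = 5.49 (given).
Bélanger equation: y₂/y₁ = ½[√(1 + 8Fr₁²) − 1] = ½[√242.1 − 1] = 7.28.
y₂ = 7.28 × 1.38 = 10.0 m.
V₁ = Fr₁·√(g·y₁) = 5.49×√(9.81×1.38) = 20.2 m/s; q = V₁·y₁ = 27.9 m²/s. V₂ = q/y₂ = 27.9/10.0 = 2.77 m/s. E₁ = y₁ + V₁²/2g = 22.2 m; E₂ = y₂ + V₂²/2g = 10.4 m. ΔE = E₁ − E₂ = 11.7 m.
Q = q·b = 27.9 × 58.4 = 1628 m³/s. P = γ·Q·ΔE = 9.81 × 1628 × 11.7 = 187452 kW.

P = 187452 kW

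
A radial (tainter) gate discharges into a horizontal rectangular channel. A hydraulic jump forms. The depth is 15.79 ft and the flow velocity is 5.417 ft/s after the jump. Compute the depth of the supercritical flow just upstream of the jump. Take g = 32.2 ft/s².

y₁ = 1.650 ft

Fr₂ = V₂/√(g·y₂) = 5.417/√(32.2×15.79) = 0.2402.
Since the conjugate-depth ratio holds either way, y₁/y₂ = ½[√(1 + 8Fr₂²) − 1] = ½[√1.4617 − 1] = 0.1045.
y₁ = 0.1045 × 15.79 = 1.650 ft.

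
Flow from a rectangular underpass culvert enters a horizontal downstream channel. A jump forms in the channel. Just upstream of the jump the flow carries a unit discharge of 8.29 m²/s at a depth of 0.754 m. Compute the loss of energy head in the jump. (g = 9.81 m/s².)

ΔE = 2.74 m

V₁ = q/y₁ = 8.29/0.754 = 11.0 m/s. Fr₁ = V₁/√(g·y₁) = 11.0/√(9.81×0.754) = 4.04.
Sequent-depth ratio: y₂/y₁ = ½[√(1 + 8Fr₁²) − 1] = ½[√131.7 − 1] = 5.24.
y₂ = 5.24 × 0.754 = 3.95 m.
V₂ = q/y₂ = 8.29/3.95 = 2.10 m/s. E₁ = y₁ + V₁²/2g = 6.92 m; E₂ = y₂ + V₂²/2g = 4.17 m. ΔE = E₁ − E₂ = 2.74 m.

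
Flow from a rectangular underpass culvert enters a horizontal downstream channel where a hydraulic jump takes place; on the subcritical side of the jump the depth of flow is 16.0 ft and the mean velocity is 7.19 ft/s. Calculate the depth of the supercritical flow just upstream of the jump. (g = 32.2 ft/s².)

Fr₂ = V₂/√(g·y₂) = 7.19/√(32.2×16.0) = 0.317.
From the momentum equation (using Fr₂), y₁/y₂ = ½[√(1 + 8Fr₂²) − 1] = ½[√1.803 − 1] = 0.171.
y₁ = 0.171 × 16.0 = 2.74 ft.

y₁ = 2.74 ft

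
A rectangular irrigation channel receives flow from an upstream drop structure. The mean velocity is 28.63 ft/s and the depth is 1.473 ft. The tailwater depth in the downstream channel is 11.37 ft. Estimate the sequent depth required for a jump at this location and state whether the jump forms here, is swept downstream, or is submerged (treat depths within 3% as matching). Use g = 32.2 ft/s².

y₂ = 7.955 ft; the jump is submerged

Fr₁ = V₁/√(g·y₁) = 28.63/√(32.2×1.473) = 4.157.
From the momentum equation for a rectangular channel, y₂/y₁ = ½[√(1 + 8Fr₁²) − 1] = ½[√139.25 − 1] = 5.400.
y₂ = 5.400 × 1.473 = 7.955 ft.
Tailwater y_tw = 11.37 ft: y_tw > y₂, so the jump is submerged.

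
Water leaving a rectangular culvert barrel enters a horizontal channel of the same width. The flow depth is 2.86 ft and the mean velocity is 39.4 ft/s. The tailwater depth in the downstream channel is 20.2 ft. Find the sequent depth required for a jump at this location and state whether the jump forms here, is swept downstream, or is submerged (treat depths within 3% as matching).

Fr₁ = V₁/√(g·y₁) = 39.4/√(32.2×2.86) = 4.11.
From the momentum equation for a rectangular channel, y₂/y₁ = ½[√(1 + 8Fr₁²) − 1] = ½[√135.9 − 1] = 5.33.
y₂ = 5.33 × 2.86 = 15.2 ft.
Tailwater y_tw = 20.2 ft: y_tw > y₂, so the jump is submerged.

y₂ = 15.2 ft; the jump is submerged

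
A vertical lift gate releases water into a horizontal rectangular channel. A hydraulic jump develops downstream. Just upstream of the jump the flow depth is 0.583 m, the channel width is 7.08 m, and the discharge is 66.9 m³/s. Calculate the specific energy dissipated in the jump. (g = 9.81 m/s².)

q = Q/b = 66.9/7.08 = 9.45 m²/s; V₁ = q/y₁ = 16.2 m/s. Fr₁ = V₁/√(g·y₁) = 6.78.
From the momentum equation for a rectangular channel, y₂/y₁ = ½[√(1 + 8Fr₁²) − 1] = ½[√368.5 − 1] = 9.10.
y₂ = 9.10 × 0.583 = 5.30 m.
V₂ = q/y₂ = 9.45/5.30 = 1.78 m/s. E₁ = y₁ + V₁²/2g = 14.0 m; E₂ = y₂ + V₂²/2g = 5.47 m. ΔE = E₁ − E₂ = 8.51 m.

ΔE = 8.51 m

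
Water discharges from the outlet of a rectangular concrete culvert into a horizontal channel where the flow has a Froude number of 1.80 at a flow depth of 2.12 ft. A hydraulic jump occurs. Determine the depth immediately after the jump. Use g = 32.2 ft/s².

y₂ = 4.44 ft

Fr₁ = 1.80 (given).
Sequent-depth ratio: y₂/y₁ = ½[√(1 + 8Fr₁²) − 1] = ½[√26.92 − 1] = 2.09.
y₂ = 2.09 × 2.12 = 4.44 ft.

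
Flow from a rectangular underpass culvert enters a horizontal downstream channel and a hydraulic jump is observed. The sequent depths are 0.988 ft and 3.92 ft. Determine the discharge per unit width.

For a rectangular channel the momentum equation gives q² = ½·g·y₁·y₂·(y₁ + y₂) = ½×32.2×0.988×3.92×4.91 = 306.
q = √306 = 17.5 ft²/s.

q = 17.5 ft²/s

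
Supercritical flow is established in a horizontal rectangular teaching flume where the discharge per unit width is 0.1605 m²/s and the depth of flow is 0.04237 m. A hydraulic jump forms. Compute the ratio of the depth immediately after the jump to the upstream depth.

V₁ = q/y₁ = 0.1605/0.04237 = 3.788 m/s. Fr₁ = V₁/√(g·y₁) = 3.788/√(9.81×0.04237) = 5.876.
Sequent-depth ratio: y₂/y₁ = ½[√(1 + 8Fr₁²) − 1] = ½[√277.18 − 1] = 7.824.

y₂/y₁ = 7.824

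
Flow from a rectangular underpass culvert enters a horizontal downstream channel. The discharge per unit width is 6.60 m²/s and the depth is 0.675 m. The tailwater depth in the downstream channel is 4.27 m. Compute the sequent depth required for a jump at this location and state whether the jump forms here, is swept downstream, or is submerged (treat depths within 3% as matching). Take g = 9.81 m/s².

y₂ = 3.31 m; the jump is submerged

V₁ = q/y₁ = 6.60/0.675 = 9.78 m/s. Fr₁ = V₁/√(g·y₁) = 9.78/√(9.81×0.675) = 3.80.
By Bélanger, y₂/y₁ = ½[√(1 + 8Fr₁²) − 1] = ½[√116.5 − 1] = 4.90.
y₂ = 4.90 × 0.675 = 3.31 m.
Tailwater y_tw = 4.27 m: y_tw > y₂, so the jump is submerged.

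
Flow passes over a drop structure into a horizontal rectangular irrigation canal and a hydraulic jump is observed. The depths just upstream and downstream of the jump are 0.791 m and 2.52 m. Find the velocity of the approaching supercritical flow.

For a rectangular channel the momentum equation gives q² = ½·g·y₁·y₂·(y₁ + y₂) = ½×9.81×0.791×2.52×3.31 = 32.4.
q = √32.4 = 5.69 m²/s.
V₁ = q/y₁ = 5.69/0.791 = 7.19 m/s.

V₁ = 7.19 m/s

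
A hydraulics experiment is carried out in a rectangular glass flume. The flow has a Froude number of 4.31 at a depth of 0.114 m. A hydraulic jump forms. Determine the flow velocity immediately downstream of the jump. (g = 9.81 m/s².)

Fr₁ = 4.31 (given).
From the momentum equation for a rectangular channel, y₂/y₁ = ½[√(1 + 8Fr₁²) − 1] = ½[√149.6 − 1] = 5.62.
y₂ = 5.62 × 0.114 = 0.640 m.
V₁ = Fr₁·√(g·y₁) = 4.31×√(9.81×0.114) = 4.56 m/s; q = V₁·y₁ = 0.520 m²/s.
V₂ = q/y₂ = 0.520/0.640 = 0.812 m/s.

V₂ = 0.812 m/s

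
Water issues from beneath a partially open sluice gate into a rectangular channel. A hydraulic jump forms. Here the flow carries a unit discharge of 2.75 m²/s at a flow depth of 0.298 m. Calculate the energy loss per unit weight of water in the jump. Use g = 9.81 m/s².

ΔE = 2.42 m

V₁ = q/y₁ = 2.75/0.298 = 9.23 m/s. Fr₁ = V₁/√(g·y₁) = 9.23/√(9.81×0.298) = 5.40.
Conjugate-depth relation: y₂/y₁ = ½[√(1 + 8Fr₁²) − 1] = ½[√234.0 − 1] = 7.15.
y₂ = 7.15 × 0.298 = 2.13 m.
Head loss: ΔE = (y₂ − y₁)³/(4y₁y₂) = (2.13 − 0.298)³/(4×0.298×2.13) = 6.15/2.54 = 2.42 m.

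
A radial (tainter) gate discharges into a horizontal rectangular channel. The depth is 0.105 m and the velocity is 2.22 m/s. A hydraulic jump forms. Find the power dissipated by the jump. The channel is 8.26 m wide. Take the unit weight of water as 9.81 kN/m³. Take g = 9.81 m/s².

Fr₁ = V₁/√(g·y₁) = 2.22/√(9.81×0.105) = 2.19.
By Bélanger, y₂/y₁ = ½[√(1 + 8Fr₁²) − 1] = ½[√39.28 − 1] = 2.63.
y₂ = 2.63 × 0.105 = 0.277 m.
Head loss: ΔE = (y₂ − y₁)³/(4y₁y₂) = (0.277 − 0.105)³/(4×0.105×0.277) = 0.00505/0.116 = 0.0435 m.
q = V₁·y₁ = 2.22 × 0.105 = 0.233 m²/s. Q = q·b = 0.233 × 8.26 = 1.93 m³/s. P = γ·Q·ΔE = 9.81 × 1.93 × 0.0435 = 0.821 kW.

P = 0.821 kW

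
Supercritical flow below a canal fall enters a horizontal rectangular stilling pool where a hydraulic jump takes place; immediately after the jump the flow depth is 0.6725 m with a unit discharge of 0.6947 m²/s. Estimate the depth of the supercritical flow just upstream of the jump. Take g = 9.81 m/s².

y₁ = 0.1730 m

V₂ = q/y₂ = 0.6947/0.6725 = 1.033 m/s; Fr₂ = V₂/√(g·y₂) = 0.4022.
Since the conjugate-depth ratio holds either way, y₁/y₂ = ½[√(1 + 8Fr₂²) − 1] = ½[√2.2940 − 1] = 0.2573.
y₁ = 0.2573 × 0.6725 = 0.1730 m.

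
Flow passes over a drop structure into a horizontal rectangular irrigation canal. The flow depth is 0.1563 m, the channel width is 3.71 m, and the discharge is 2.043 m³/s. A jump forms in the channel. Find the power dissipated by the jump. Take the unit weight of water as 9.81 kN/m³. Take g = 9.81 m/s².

q = Q/b = 2.043/3.71 = 0.5507 m²/s; V₁ = q/y₁ = 3.523 m/s. Fr₁ = V₁/√(g·y₁) = 2.845.
Conjugate-depth relation: y₂/y₁ = ½[√(1 + 8Fr₁²) − 1] = ½[√65.764 − 1] = 3.555.
y₂ = 3.555 × 0.1563 = 0.5556 m.
Head loss: ΔE = (y₂ − y₁)³/(4y₁y₂) = (0.5556 − 0.1563)³/(4×0.1563×0.5556) = 0.06367/0.3474 = 0.1833 m.
P = γ·Q·ΔE = 9.81 × 2.043 × 0.1833 = 3.673 kW.

P = 3.673 kW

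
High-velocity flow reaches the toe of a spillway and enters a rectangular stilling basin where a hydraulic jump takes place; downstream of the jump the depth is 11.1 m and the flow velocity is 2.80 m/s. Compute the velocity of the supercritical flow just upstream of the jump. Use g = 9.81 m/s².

V₁ = 21.9 m/s

Fr₂ = V₂/√(g·y₂) = 2.80/√(9.81×11.1) = 0.268.
From the momentum equation (using Fr₂), y₁/y₂ = ½[√(1 + 8Fr₂²) − 1] = ½[√1.576 − 1] = 0.128.
y₁ = 0.128 × 11.1 = 1.42 m.
V₁ = q/y₁ = 31.1/1.42 = 21.9 m/s.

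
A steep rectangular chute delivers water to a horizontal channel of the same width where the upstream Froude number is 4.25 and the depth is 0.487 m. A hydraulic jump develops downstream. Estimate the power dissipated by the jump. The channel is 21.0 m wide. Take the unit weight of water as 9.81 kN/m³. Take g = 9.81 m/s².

Fr₁ = 4.25 (given).
By Bélanger, y₂/y₁ = ½[√(1 + 8Fr₁²) − 1] = ½[√145.5 − 1] = 5.53.
y₂ = 5.53 × 0.487 = 2.69 m.
Head loss: ΔE = (y₂ − y₁)³/(4y₁y₂) = (2.69 − 0.487)³/(4×0.487×2.69) = 10.7/5.25 = 2.05 m.
V₁ = Fr₁·√(g·y₁) = 4.25×√(9.81×0.487) = 9.29 m/s; q = V₁·y₁ = 4.52 m²/s. Q = q·b = 4.52 × 21.0 = 95.0 m³/s. P = γ·Q·ΔE = 9.81 × 95.0 × 2.05 = 1908 kW.

P = 1908 kW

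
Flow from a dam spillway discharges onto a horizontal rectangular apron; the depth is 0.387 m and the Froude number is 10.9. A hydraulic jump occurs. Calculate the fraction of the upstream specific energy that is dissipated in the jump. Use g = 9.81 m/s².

ΔE/E₁ = 0.749 (74.9%)

Fr₁ = 10.9 (given).
Conjugate-depth relation: y₂/y₁ = ½[√(1 + 8Fr₁²) − 1] = ½[√951.5 − 1] = 14.9.
y₂ = 14.9 × 0.387 = 5.78 m.
E₁ = y₁(1 + Fr₁²/2) = 0.387×(1 + 10.9²/2) = 23.4 m. ΔE = (y₂ − y₁)³/(4y₁y₂) = 17.5 m. ΔE/E₁ = 17.5/23.4 = 0.749.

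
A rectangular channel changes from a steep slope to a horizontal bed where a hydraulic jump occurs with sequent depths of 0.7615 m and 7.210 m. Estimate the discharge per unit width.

For a rectangular channel the momentum equation gives q² = ½·g·y₁·y₂·(y₁ + y₂) = ½×9.81×0.7615×7.210×7.971 = 214.7.
q = √214.7 = 14.65 m²/s.

q = 14.65 m²/s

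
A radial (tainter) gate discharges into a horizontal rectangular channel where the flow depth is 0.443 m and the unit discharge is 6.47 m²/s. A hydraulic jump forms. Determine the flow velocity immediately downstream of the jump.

V₂ = 1.55 m/s

V₁ = q/y₁ = 6.47/0.443 = 14.6 m/s. Fr₁ = V₁/√(g·y₁) = 14.6/√(9.81×0.443) = 7.01.
By Bélanger, y₂/y₁ = ½[√(1 + 8Fr₁²) − 1] = ½[√393.7 − 1] = 9.42.
y₂ = 9.42 × 0.443 = 4.17 m.
V₂ = q/y₂ = 6.47/4.17 = 1.55 m/s.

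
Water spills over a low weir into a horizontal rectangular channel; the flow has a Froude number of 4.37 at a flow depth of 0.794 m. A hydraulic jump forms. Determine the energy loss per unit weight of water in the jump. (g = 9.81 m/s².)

Fr₁ = 4.37 (given).
Sequent-depth ratio: y₂/y₁ = ½[√(1 + 8Fr₁²) − 1] = ½[√153.8 − 1] = 5.70.
y₂ = 5.70 × 0.794 = 4.53 m.
Head loss: ΔE = (y₂ − y₁)³/(4y₁y₂) = (4.53 − 0.794)³/(4×0.794×4.53) = 52.0/14.4 = 3.62 m.

ΔE = 3.62 m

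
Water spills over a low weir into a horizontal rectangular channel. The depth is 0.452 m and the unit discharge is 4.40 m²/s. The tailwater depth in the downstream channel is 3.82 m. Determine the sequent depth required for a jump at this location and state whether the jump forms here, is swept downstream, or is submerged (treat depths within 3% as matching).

V₁ = q/y₁ = 4.40/0.452 = 9.73 m/s. Fr₁ = V₁/√(g·y₁) = 9.73/√(9.81×0.452) = 4.62.
From the momentum equation for a rectangular channel, y₂/y₁ = ½[√(1 + 8Fr₁²) − 1] = ½[√172.0 − 1] = 6.06.
y₂ = 6.06 × 0.452 = 2.74 m.
Tailwater y_tw = 3.82 m: y_tw > y₂, so the jump is submerged.

y₂ = 2.74 m; the jump is submerged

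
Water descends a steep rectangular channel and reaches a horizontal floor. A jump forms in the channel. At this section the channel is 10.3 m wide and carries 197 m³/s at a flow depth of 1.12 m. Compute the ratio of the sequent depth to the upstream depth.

y₂/y₁ = 6.80

q = Q/b = 197/10.3 = 19.1 m²/s; V₁ = q/y₁ = 17.1 m/s. Fr₁ = V₁/√(g·y₁) = 5.15.
From the momentum equation for a rectangular channel, y₂/y₁ = ½[√(1 + 8Fr₁²) − 1] = ½[√213.3 − 1] = 6.80.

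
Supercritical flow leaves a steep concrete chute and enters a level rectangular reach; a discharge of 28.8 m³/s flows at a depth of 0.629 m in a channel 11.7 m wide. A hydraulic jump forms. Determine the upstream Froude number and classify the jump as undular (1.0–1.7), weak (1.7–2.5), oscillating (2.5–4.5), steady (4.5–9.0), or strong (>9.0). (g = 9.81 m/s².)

q = Q/b = 28.8/11.7 = 2.46 m²/s; V₁ = q/y₁ = 3.91 m/s. Fr₁ = V₁/√(g·y₁) = 1.58.
Fr₁ = 1.58 lies in the undular range.

Fr₁ = 1.58; undular jump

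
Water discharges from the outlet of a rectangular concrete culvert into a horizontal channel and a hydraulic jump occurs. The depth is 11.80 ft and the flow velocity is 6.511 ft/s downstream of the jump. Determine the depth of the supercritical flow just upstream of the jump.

Fr₂ = V₂/√(g·y₂) = 6.511/√(32.2×11.80) = 0.3340.
Applying the sequent-depth relation in reverse, y₁/y₂ = ½[√(1 + 8Fr₂²) − 1] = ½[√1.8926 − 1] = 0.1879.
y₁ = 0.1879 × 11.80 = 2.217 ft.

y₁ = 2.217 ft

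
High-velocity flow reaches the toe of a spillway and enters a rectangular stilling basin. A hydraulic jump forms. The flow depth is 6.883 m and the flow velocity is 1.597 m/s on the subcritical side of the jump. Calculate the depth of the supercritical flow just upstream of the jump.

y₁ = 0.4857 m

Fr₂ = V₂/√(g·y₂) = 1.597/√(9.81×6.883) = 0.1943.
From the momentum equation (using Fr₂), y₁/y₂ = ½[√(1 + 8Fr₂²) − 1] = ½[√1.3022 − 1] = 0.07056.
y₁ = 0.07056 × 6.883 = 0.4857 m.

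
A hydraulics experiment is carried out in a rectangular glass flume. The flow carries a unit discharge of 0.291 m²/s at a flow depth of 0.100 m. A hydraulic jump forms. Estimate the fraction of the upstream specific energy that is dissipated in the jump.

V₁ = q/y₁ = 0.291/0.100 = 2.91 m/s. Fr₁ = V₁/√(g·y₁) = 2.91/√(9.81×0.100) = 2.94.
Conjugate-depth relation: y₂/y₁ = ½[√(1 + 8Fr₁²) − 1] = ½[√70.06 − 1] = 3.68.
y₂ = 3.68 × 0.100 = 0.368 m.
E₁ = y₁ + V₁²/2g = 0.532 m. ΔE = (y₂ − y₁)³/(4y₁y₂) = 0.131 m. ΔE/E₁ = 0.131/0.532 = 0.247.

ΔE/E₁ = 0.247 (24.7%)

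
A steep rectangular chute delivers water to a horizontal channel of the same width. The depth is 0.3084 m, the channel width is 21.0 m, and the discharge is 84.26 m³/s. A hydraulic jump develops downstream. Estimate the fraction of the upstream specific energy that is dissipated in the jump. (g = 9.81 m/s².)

q = Q/b = 84.26/21.0 = 4.012 m²/s; V₁ = q/y₁ = 13.01 m/s. Fr₁ = V₁/√(g·y₁) = 7.480.
From the momentum equation for a rectangular channel, y₂/y₁ = ½[√(1 + 8Fr₁²) − 1] = ½[√448.59 − 1] = 10.09.
y₂ = 10.09 × 0.3084 = 3.112 m.
E₁ = y₁ + V₁²/2g = 8.936 m. ΔE = (y₂ − y₁)³/(4y₁y₂) = 5.739 m. ΔE/E₁ = 5.739/8.936 = 0.642.

ΔE/E₁ = 0.642 (64.2%)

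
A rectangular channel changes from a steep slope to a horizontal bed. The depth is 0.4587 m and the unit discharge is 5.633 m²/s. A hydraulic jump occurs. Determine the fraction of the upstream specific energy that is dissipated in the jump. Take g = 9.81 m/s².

ΔE/E₁ = 0.550 (55.0%)

V₁ = q/y₁ = 5.633/0.4587 = 12.28 m/s. Fr₁ = V₁/√(g·y₁) = 12.28/√(9.81×0.4587) = 5.789.
Bélanger equation: y₂/y₁ = ½[√(1 + 8Fr₁²) − 1] = ½[√269.11 − 1] = 7.702.
y₂ = 7.702 × 0.4587 = 3.533 m.
E₁ = y₁ + V₁²/2g = 8.145 m. ΔE = (y₂ − y₁)³/(4y₁y₂) = 4.482 m. ΔE/E₁ = 4.482/8.145 = 0.550.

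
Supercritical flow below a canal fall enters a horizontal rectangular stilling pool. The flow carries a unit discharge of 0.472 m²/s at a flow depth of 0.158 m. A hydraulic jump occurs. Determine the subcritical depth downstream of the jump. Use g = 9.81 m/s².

y₂ = 0.463 m

V₁ = q/y₁ = 0.472/0.158 = 2.99 m/s. Fr₁ = V₁/√(g·y₁) = 2.99/√(9.81×0.158) = 2.40.
From the momentum equation for a rectangular channel, y₂/y₁ = ½[√(1 + 8Fr₁²) − 1] = ½[√47.06 − 1] = 2.93.
y₂ = 2.93 × 0.158 = 0.463 m.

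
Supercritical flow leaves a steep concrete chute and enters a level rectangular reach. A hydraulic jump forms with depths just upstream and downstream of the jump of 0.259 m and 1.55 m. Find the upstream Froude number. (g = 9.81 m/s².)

For a rectangular channel the momentum equation gives q² = ½·g·y₁·y₂·(y₁ + y₂) = ½×9.81×0.259×1.55×1.81 = 3.56.
q = √3.56 = 1.89 m²/s.
V₁ = q/y₁ = 7.29 m/s; Fr₁ = V₁/√(g·y₁) = 4.57.

Fr₁ = 4.57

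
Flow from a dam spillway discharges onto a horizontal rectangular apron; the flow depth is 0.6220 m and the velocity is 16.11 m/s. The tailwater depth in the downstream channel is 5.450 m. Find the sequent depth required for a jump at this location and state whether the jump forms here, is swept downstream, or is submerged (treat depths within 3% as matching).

Fr₁ = V₁/√(g·y₁) = 16.11/√(9.81×0.6220) = 6.522.
By Bélanger, y₂/y₁ = ½[√(1 + 8Fr₁²) − 1] = ½[√341.27 − 1] = 8.737.
y₂ = 8.737 × 0.6220 = 5.434 m.
Tailwater y_tw = 5.450 m: y_tw ≈ y₂, so the jump forms here.

y₂ = 5.434 m; the jump forms here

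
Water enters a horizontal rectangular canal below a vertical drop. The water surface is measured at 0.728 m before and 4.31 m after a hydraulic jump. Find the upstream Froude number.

For a rectangular channel the momentum equation gives q² = ½·g·y₁·y₂·(y₁ + y₂) = ½×9.81×0.728×4.31×5.04 = 77.5.
q = √77.5 = 8.81 m²/s.
V₁ = q/y₁ = 12.1 m/s; Fr₁ = V₁/√(g·y₁) = 4.53.

Fr₁ = 4.53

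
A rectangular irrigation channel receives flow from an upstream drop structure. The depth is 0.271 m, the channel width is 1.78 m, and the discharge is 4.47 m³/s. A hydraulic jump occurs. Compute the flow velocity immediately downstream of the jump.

q = Q/b = 4.47/1.78 = 2.51 m²/s; V₁ = q/y₁ = 9.27 m/s. Fr₁ = V₁/√(g·y₁) = 5.68.
Bélanger equation: y₂/y₁ = ½[√(1 + 8Fr₁²) − 1] = ½[√259.4 − 1] = 7.55.
y₂ = 7.55 × 0.271 = 2.05 m.
V₂ = q/y₂ = 2.51/2.05 = 1.23 m/s.

V₂ = 1.23 m/s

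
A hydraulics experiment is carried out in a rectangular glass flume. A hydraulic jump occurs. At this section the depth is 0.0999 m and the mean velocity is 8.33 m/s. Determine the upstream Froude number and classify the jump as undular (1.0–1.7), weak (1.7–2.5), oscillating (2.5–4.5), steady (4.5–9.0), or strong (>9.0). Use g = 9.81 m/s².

Fr₁ = 8.41; steady jump

Fr₁ = V₁/√(g·y₁) = 8.33/√(9.81×0.0999) = 8.41.
Fr₁ = 8.41 lies in the steady range.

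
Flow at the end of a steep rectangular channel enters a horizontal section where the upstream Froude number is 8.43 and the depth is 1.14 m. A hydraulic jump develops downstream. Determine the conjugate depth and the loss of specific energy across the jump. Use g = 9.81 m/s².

y₂ = 13.0 m; ΔE = 28.3 m

Fr₁ = 8.43 (given).
By Bélanger, y₂/y₁ = ½[√(1 + 8Fr₁²) − 1] = ½[√569.5 − 1] = 11.4.
y₂ = 11.4 × 1.14 = 13.0 m.
Head loss: ΔE = (y₂ − y₁)³/(4y₁y₂) = (13.0 − 1.14)³/(4×1.14×13.0) = 1682/59.4 = 28.3 m.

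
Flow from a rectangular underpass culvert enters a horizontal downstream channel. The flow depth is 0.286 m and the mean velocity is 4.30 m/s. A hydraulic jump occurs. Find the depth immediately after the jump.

Fr₁ = V₁/√(g·y₁) = 4.30/√(9.81×0.286) = 2.57.
From the momentum equation for a rectangular channel, y₂/y₁ = ½[√(1 + 8Fr₁²) − 1] = ½[√53.72 − 1] = 3.16.
y₂ = 3.16 × 0.286 = 0.905 m.

y₂ = 0.905 m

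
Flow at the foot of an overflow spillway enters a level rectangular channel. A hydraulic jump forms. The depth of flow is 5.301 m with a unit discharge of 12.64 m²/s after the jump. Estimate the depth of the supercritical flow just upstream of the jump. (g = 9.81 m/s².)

y₁ = 0.9785 m

V₂ = q/y₂ = 12.64/5.301 = 2.384 m/s; Fr₂ = V₂/√(g·y₂) = 0.3307.
Since the conjugate-depth ratio holds either way, y₁/y₂ = ½[√(1 + 8Fr₂²) − 1] = ½[√1.8747 − 1] = 0.1846.
y₁ = 0.1846 × 5.301 = 0.9785 m.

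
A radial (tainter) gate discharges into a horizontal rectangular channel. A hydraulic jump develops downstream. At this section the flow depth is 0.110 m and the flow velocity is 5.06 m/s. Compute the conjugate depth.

Fr₁ = V₁/√(g·y₁) = 5.06/√(9.81×0.110) = 4.87.
Conjugate-depth relation: y₂/y₁ = ½[√(1 + 8Fr₁²) − 1] = ½[√190.8 − 1] = 6.41.
y₂ = 6.41 × 0.110 = 0.705 m.

y₂ = 0.705 m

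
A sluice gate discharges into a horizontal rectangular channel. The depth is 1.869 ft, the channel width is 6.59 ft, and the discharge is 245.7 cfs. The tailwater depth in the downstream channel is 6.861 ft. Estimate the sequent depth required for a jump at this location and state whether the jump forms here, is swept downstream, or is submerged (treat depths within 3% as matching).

q = Q/b = 245.7/6.59 = 37.28 ft²/s; V₁ = q/y₁ = 19.95 ft/s. Fr₁ = V₁/√(g·y₁) = 2.571.
By Bélanger, y₂/y₁ = ½[√(1 + 8Fr₁²) − 1] = ½[√53.899 − 1] = 3.171.
y₂ = 3.171 × 1.869 = 5.926 ft.
Tailwater y_tw = 6.861 ft: y_tw > y₂, so the jump is submerged.

y₂ = 5.926 ft; the jump is submerged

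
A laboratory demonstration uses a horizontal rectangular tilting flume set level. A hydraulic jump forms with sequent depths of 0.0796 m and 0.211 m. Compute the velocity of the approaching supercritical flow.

For a rectangular channel the momentum equation gives q² = ½·g·y₁·y₂·(y₁ + y₂) = ½×9.81×0.0796×0.211×0.291 = 0.0239.
q = √0.0239 = 0.155 m²/s.
V₁ = q/y₁ = 0.155/0.0796 = 1.94 m/s.

V₁ = 1.94 m/s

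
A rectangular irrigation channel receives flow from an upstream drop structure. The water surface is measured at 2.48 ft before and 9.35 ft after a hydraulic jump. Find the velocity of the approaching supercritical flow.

V₁ = 26.8 ft/s

For a rectangular channel the momentum equation gives q² = ½·g·y₁·y₂·(y₁ + y₂) = ½×32.2×2.48×9.35×11.8 = 4416.
q = √4416 = 66.5 ft²/s.
V₁ = q/y₁ = 66.5/2.48 = 26.8 ft/s.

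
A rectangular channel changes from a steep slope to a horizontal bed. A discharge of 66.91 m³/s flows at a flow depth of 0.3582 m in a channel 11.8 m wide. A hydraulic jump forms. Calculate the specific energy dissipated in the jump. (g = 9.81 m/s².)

ΔE = 8.931 m

q = Q/b = 66.91/11.8 = 5.670 m²/s; V₁ = q/y₁ = 15.83 m/s. Fr₁ = V₁/√(g·y₁) = 8.445.
By Bélanger, y₂/y₁ = ½[√(1 + 8Fr₁²) − 1] = ½[√571.51 − 1] = 11.45.
y₂ = 11.45 × 0.3582 = 4.103 m.
V₂ = q/y₂ = 5.670/4.103 = 1.382 m/s. E₁ = y₁ + V₁²/2g = 13.13 m; E₂ = y₂ + V₂²/2g = 4.200 m. ΔE = E₁ − E₂ = 8.931 m.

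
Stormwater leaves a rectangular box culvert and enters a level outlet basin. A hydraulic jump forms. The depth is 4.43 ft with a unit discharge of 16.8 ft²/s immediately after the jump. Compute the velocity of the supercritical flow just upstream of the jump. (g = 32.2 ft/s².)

V₂ = q/y₂ = 16.8/4.43 = 3.79 ft/s; Fr₂ = V₂/√(g·y₂) = 0.318.
The Bélanger relation is symmetric: y₁/y₂ = ½[√(1 + 8Fr₂²) − 1] = ½[√1.807 − 1] = 0.172.
y₁ = 0.172 × 4.43 = 0.762 ft.
V₁ = q/y₁ = 16.8/0.762 = 22.0 ft/s.

V₁ = 22.0 ft/s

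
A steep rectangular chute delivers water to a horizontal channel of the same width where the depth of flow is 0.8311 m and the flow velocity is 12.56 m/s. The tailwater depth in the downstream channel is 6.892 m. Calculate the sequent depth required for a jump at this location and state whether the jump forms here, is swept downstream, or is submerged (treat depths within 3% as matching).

y₂ = 4.771 m; the jump is submerged

Fr₁ = V₁/√(g·y₁) = 12.56/√(9.81×0.8311) = 4.399.
Bélanger equation: y₂/y₁ = ½[√(1 + 8Fr₁²) − 1] = ½[√155.79 − 1] = 5.741.
y₂ = 5.741 × 0.8311 = 4.771 m.
Tailwater y_tw = 6.892 m: y_tw > y₂, so the jump is submerged.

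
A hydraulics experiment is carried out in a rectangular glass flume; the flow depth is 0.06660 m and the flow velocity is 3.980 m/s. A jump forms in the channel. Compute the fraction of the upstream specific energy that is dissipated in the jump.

ΔE/E₁ = 0.484 (48.4%)

Fr₁ = V₁/√(g·y₁) = 3.980/√(9.81×0.06660) = 4.924.
Bélanger equation: y₂/y₁ = ½[√(1 + 8Fr₁²) − 1] = ½[√194.96 − 1] = 6.481.
y₂ = 6.481 × 0.06660 = 0.4317 m.
E₁ = y₁ + V₁²/2g = 0.8740 m. ΔE = (y₂ − y₁)³/(4y₁y₂) = 0.4231 m. ΔE/E₁ = 0.4231/0.8740 = 0.484.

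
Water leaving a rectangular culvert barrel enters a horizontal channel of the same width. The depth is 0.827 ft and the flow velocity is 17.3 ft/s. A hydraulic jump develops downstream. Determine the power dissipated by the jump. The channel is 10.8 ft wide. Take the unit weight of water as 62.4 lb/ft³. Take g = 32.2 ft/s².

P = 29.6 hp

Fr₁ = V₁/√(g·y₁) = 17.3/√(32.2×0.827) = 3.35.
Bélanger equation: y₂/y₁ = ½[√(1 + 8Fr₁²) − 1] = ½[√90.91 − 1] = 4.27.
y₂ = 4.27 × 0.827 = 3.53 ft.
Head loss: ΔE = (y₂ − y₁)³/(4y₁y₂) = (3.53 − 0.827)³/(4×0.827×3.53) = 19.7/11.7 = 1.69 ft.
q = V₁·y₁ = 17.3 × 0.827 = 14.3 ft²/s. Q = q·b = 14.3 × 10.8 = 155 cfs. P = γ·Q·ΔE/550 = 62.4 × 155 × 1.69 / 550 = 29.6 hp.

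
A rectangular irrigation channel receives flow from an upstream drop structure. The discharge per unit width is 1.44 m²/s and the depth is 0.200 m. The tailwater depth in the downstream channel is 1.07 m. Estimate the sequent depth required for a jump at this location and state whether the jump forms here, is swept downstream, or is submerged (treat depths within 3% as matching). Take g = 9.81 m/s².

V₁ = q/y₁ = 1.44/0.200 = 7.20 m/s. Fr₁ = V₁/√(g·y₁) = 7.20/√(9.81×0.200) = 5.14.
Bélanger equation: y₂/y₁ = ½[√(1 + 8Fr₁²) − 1] = ½[√212.4 − 1] = 6.79.
y₂ = 6.79 × 0.200 = 1.36 m.
Tailwater y_tw = 1.07 m: y_tw < y₂, so the jump is swept downstream.

y₂ = 1.36 m; the jump is swept downstream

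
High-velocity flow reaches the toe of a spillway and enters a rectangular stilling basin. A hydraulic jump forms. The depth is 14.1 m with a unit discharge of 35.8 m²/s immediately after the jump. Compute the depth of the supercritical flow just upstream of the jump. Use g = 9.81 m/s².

V₂ = q/y₂ = 35.8/14.1 = 2.54 m/s; Fr₂ = V₂/√(g·y₂) = 0.216.
From the momentum equation (using Fr₂), y₁/y₂ = ½[√(1 + 8Fr₂²) − 1] = ½[√1.373 − 1] = 0.0858.
y₁ = 0.0858 × 14.1 = 1.21 m.

y₁ = 1.21 m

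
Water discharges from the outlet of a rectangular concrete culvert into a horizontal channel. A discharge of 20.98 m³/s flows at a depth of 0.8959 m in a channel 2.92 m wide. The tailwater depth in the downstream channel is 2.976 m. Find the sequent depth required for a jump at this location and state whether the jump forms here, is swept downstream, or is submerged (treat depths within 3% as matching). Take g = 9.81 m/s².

q = Q/b = 20.98/2.92 = 7.185 m²/s; V₁ = q/y₁ = 8.020 m/s. Fr₁ = V₁/√(g·y₁) = 2.705.
Sequent-depth ratio: y₂/y₁ = ½[√(1 + 8Fr₁²) − 1] = ½[√59.545 − 1] = 3.358.
y₂ = 3.358 × 0.8959 = 3.009 m.
Tailwater y_tw = 2.976 m: y_tw ≈ y₂, so the jump forms here.

y₂ = 3.009 m; the jump forms here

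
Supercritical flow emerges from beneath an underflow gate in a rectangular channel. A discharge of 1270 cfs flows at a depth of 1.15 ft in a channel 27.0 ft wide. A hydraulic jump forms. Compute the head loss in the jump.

q = Q/b = 1270/27.0 = 47.0 ft²/s; V₁ = q/y₁ = 40.9 ft/s. Fr₁ = V₁/√(g·y₁) = 6.72.
Conjugate-depth relation: y₂/y₁ = ½[√(1 + 8Fr₁²) − 1] = ½[√362.4 − 1] = 9.02.
y₂ = 9.02 × 1.15 = 10.4 ft.
Head loss: ΔE = (y₂ − y₁)³/(4y₁y₂) = (10.4 − 1.15)³/(4×1.15×10.4) = 784/47.7 = 16.4 ft.

ΔE = 16.4 ft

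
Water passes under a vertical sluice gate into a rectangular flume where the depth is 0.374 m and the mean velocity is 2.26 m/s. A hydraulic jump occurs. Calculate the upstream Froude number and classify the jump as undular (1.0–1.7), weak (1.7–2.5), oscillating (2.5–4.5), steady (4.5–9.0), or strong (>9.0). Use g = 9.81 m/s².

Fr₁ = V₁/√(g·y₁) = 2.26/√(9.81×0.374) = 1.18.
Fr₁ = 1.18 lies in the undular range.

Fr₁ = 1.18; undular jump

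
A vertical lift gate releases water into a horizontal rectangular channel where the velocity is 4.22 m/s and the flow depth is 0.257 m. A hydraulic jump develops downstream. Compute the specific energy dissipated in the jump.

ΔE = 0.235 m

Fr₁ = V₁/√(g·y₁) = 4.22/√(9.81×0.257) = 2.66.
Bélanger equation: y₂/y₁ = ½[√(1 + 8Fr₁²) − 1] = ½[√57.51 − 1] = 3.29.
y₂ = 3.29 × 0.257 = 0.846 m.
q = V₁·y₁ = 4.22 × 0.257 = 1.08 m²/s. V₂ = q/y₂ = 1.08/0.846 = 1.28 m/s. E₁ = y₁ + V₁²/2g = 1.16 m; E₂ = y₂ + V₂²/2g = 0.930 m. ΔE = E₁ − E₂ = 0.235 m.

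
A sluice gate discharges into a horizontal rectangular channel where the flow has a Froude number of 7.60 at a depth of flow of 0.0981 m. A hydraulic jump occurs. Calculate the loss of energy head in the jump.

Fr₁ = 7.60 (given).
By Bélanger, y₂/y₁ = ½[√(1 + 8Fr₁²) − 1] = ½[√463.1 − 1] = 10.3.
y₂ = 10.3 × 0.0981 = 1.01 m.
V₁ = Fr₁·√(g·y₁) = 7.60×√(9.81×0.0981) = 7.46 m/s; q = V₁·y₁ = 0.731 m²/s. V₂ = q/y₂ = 0.731/1.01 = 0.727 m/s. E₁ = y₁ + V₁²/2g = 2.93 m; E₂ = y₂ + V₂²/2g = 1.03 m. ΔE = E₁ − E₂ = 1.90 m.

ΔE = 1.90 m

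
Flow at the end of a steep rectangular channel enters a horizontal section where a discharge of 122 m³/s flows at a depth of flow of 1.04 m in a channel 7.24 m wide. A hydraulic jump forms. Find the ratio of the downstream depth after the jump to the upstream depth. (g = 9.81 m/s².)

y₂/y₁ = 6.69

q = Q/b = 122/7.24 = 16.9 m²/s; V₁ = q/y₁ = 16.2 m/s. Fr₁ = V₁/√(g·y₁) = 5.07.
Bélanger equation: y₂/y₁ = ½[√(1 + 8Fr₁²) − 1] = ½[√206.9 − 1] = 6.69.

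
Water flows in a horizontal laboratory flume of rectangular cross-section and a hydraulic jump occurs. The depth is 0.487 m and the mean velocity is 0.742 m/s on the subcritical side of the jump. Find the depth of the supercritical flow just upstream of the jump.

y₁ = 0.0941 m

Fr₂ = V₂/√(g·y₂) = 0.742/√(9.81×0.487) = 0.339.
Applying the sequent-depth relation in reverse, y₁/y₂ = ½[√(1 + 8Fr₂²) − 1] = ½[√1.922 − 1] = 0.193.
y₁ = 0.193 × 0.487 = 0.0941 m.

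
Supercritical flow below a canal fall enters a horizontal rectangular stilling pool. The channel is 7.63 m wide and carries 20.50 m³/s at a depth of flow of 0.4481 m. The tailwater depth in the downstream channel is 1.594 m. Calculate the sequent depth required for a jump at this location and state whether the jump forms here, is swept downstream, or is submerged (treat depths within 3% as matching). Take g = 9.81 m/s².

y₂ = 1.602 m; the jump forms here

q = Q/b = 20.50/7.63 = 2.687 m²/s; V₁ = q/y₁ = 5.996 m/s. Fr₁ = V₁/√(g·y₁) = 2.860.
By Bélanger, y₂/y₁ = ½[√(1 + 8Fr₁²) − 1] = ½[√66.427 − 1] = 3.575.
y₂ = 3.575 × 0.4481 = 1.602 m.
Tailwater y_tw = 1.594 m: y_tw ≈ y₂, so the jump forms here.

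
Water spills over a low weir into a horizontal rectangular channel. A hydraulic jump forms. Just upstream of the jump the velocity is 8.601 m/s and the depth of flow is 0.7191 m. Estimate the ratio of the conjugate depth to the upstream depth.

Fr₁ = V₁/√(g·y₁) = 8.601/√(9.81×0.7191) = 3.238.
Conjugate-depth relation: y₂/y₁ = ½[√(1 + 8Fr₁²) − 1] = ½[√84.894 − 1] = 4.107.

y₂/y₁ = 4.107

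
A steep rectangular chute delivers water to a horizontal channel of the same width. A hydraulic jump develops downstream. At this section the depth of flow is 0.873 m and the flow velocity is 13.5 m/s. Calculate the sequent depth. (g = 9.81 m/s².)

Fr₁ = V₁/√(g·y₁) = 13.5/√(9.81×0.873) = 4.61.
Conjugate-depth relation: y₂/y₁ = ½[√(1 + 8Fr₁²) − 1] = ½[√171.2 − 1] = 6.04.
y₂ = 6.04 × 0.873 = 5.28 m.

y₂ = 5.28 m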